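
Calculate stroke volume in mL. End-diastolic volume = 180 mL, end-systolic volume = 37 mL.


SV = EDV - ESV
SV = 180 - 37
SV = 143 mL


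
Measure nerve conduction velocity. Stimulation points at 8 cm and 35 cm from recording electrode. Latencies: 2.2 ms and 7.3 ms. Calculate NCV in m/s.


Distance = (35 - 8) / 100 = 0.27 m
dt = (7.3 - 2.2) / 1000 = 0.0051 s
NCV = dist / dt = 52.94 m/s


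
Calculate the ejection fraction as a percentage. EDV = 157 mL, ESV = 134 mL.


SV = EDV - ESV = 157 - 134 = 23 mL
EF = SV/EDV * 100 = 23/157 * 100
EF = 14.65%


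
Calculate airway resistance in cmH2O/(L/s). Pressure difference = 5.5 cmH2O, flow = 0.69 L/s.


R = dP / flow
R = 5.5 / 0.69
R = 7.971 cmH2O/(L/s)


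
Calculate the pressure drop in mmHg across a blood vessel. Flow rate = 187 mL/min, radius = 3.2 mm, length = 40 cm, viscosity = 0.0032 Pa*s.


dP = 8*mu*L*Q / (pi*r^4)
Q = 187 mL/min = 3.11667e-06 m^3/s
dP = 96.8815 Pa = 96.8815 / 133.322 mmHg = 0.7267 mmHg


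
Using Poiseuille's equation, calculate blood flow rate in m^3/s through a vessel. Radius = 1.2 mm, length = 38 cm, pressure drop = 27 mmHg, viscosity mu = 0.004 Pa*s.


Q = pi*r^4*dP / (8*mu*L)
r = 0.0012 m, L = 0.38 m
dP = 27 mmHg = 3599.694 Pa
Q = 1.9284e-06 m^3/s


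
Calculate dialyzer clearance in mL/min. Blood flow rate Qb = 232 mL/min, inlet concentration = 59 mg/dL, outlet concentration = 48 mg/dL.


K = Qb * (Cb_in - Cb_out) / Cb_in
K = 232 * (59 - 48) / 59
K = 43.25 mL/min


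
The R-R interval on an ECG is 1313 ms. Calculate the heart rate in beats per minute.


HR = 60 / RR_interval(s)
RR = 1313 ms = 1.313 s
HR = 60 / 1.313 = 45.7 bpm


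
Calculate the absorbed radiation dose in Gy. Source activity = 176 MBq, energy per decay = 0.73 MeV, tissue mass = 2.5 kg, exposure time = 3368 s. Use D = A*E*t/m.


A = 176 MBq = 1.7600e+08 Bq
E = 0.73 MeV = 1.16946e-13 J
D = A*E*t/m = 1.7600e+08*1.16946e-13*3368/2.5
D = 0.02773 Gy


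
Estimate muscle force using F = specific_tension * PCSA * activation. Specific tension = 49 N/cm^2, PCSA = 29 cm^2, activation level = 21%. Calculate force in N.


F = sigma * PCSA * activation
F = 49 * 29 * 0.21
F = 298.4 N


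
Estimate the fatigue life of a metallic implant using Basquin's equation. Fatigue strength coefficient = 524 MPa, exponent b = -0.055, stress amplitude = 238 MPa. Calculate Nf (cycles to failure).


sigma_a = sigma_f' * (2Nf)^b
2Nf = (sigma_a/sigma_f')^(1/b)
2Nf = (238/524)^(1/-0.055)
2Nf = 1705677.4
Nf = 8.528e+05


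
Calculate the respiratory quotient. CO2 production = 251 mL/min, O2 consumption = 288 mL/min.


RQ = VCO2 / VO2
RQ = 251 / 288
RQ = 0.8715


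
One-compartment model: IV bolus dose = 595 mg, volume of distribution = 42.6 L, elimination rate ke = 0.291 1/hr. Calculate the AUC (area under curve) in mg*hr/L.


C0 = Dose/Vd = 595/42.6 = 13.9671 mg/L
AUC = C0/ke = 13.9671/0.291
AUC = 48 mg*hr/L


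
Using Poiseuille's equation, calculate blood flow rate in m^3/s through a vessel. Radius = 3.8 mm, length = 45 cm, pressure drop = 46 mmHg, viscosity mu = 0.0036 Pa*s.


Q = pi*r^4*dP / (8*mu*L)
r = 0.0038 m, L = 0.45 m
dP = 46 mmHg = 6132.812 Pa
Q = 3.0998e-04 m^3/s


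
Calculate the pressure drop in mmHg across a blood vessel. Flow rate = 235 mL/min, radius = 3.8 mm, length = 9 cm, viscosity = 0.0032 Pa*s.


dP = 8*mu*L*Q / (pi*r^4)
Q = 235 mL/min = 3.91667e-06 m^3/s
dP = 13.7757 Pa = 13.7757 / 133.322 mmHg = 0.1033 mmHg


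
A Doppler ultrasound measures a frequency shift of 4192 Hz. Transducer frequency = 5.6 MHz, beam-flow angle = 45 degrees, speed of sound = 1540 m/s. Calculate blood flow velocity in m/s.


v = fd * c / (2 * f0 * cos(theta))
v = 4192 * 1540 / (2 * 5.6000e+06 * cos(45))
v = 0.8152 m/s


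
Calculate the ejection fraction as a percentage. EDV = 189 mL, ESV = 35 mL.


SV = EDV - ESV = 189 - 35 = 154 mL
EF = SV/EDV * 100 = 154/189 * 100
EF = 81.48%


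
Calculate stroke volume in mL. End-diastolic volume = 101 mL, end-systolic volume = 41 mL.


SV = EDV - ESV
SV = 101 - 41
SV = 60 mL


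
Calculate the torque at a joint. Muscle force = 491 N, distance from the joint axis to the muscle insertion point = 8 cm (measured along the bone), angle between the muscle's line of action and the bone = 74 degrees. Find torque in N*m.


Torque = F * d * sin(theta)   (moment arm = d*sin(theta))
d = 8 cm = 0.08 m
Torque = 491 * 0.08 * sin(74)
Torque = 37.76 N*m


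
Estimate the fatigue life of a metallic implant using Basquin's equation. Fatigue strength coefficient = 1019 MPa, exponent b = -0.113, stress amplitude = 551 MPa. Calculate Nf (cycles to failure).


sigma_a = sigma_f' * (2Nf)^b
2Nf = (sigma_a/sigma_f')^(1/b)
2Nf = (551/1019)^(1/-0.113)
2Nf = 230.69157
Nf = 115.3


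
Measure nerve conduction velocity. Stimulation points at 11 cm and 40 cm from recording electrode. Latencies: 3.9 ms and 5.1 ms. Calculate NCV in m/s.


Distance = (40 - 11) / 100 = 0.29 m
dt = (5.1 - 3.9) / 1000 = 0.0012 s
NCV = dist / dt = 241.7 m/s


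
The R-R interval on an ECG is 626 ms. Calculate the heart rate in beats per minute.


HR = 60 / RR_interval(s)
RR = 626 ms = 0.626 s
HR = 60 / 0.626 = 95.85 bpm


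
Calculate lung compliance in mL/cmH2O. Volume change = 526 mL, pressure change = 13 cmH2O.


C = dV / dP
C = 526 / 13
C = 40.46 mL/cmH2O


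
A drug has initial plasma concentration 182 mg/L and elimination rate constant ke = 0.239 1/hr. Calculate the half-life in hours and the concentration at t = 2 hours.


t_half = ln(2) / ke = 0.693147 / 0.239 = 2.9 hr
C(t) = C0 * exp(-ke*t) = 182 * exp(-0.239*2)
C(2) = 112.8 mg/L


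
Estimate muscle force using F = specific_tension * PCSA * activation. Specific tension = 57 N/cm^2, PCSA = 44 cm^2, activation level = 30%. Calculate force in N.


F = sigma * PCSA * activation
F = 57 * 44 * 0.3
F = 752.4 N


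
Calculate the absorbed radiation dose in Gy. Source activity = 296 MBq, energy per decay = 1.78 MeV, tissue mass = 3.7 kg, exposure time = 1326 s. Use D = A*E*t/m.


A = 296 MBq = 2.9600e+08 Bq
E = 1.78 MeV = 2.85156e-13 J
D = A*E*t/m = 2.9600e+08*2.85156e-13*1326/3.7
D = 0.03025 Gy


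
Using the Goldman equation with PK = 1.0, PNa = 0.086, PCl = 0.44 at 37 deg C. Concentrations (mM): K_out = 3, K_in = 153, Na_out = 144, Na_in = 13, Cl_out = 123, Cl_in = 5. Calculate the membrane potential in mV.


Vm = (RT/F)*ln((PK*Ko + PNa*Nao + PCl*Cli)/(PK*Ki + PNa*Nai + PCl*Clo))
Numer = 17.584, Denom = 208.238
Vm = -66.06 mV


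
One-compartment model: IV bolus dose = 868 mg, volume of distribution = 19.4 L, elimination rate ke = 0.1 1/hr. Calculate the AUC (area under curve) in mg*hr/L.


C0 = Dose/Vd = 868/19.4 = 44.7423 mg/L
AUC = C0/ke = 44.7423/0.1
AUC = 447.4 mg*hr/L


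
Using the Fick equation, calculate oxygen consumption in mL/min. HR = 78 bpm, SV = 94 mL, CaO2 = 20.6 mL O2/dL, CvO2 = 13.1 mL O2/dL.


CO = HR*SV = 78*94/1000 = 7.332 L/min
a-v O2 diff = 20.6 - 13.1 = 7.5 mL/dL
VO2 = CO * (CaO2-CvO2) * 10 dL/L
VO2 = 7.332 * 7.5 * 10
VO2 = 549.9 mL/min


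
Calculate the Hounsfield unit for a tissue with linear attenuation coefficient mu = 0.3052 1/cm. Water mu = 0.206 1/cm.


HU = ((mu_tissue - mu_water) / mu_water) * 1000
HU = ((0.3052 - 0.206) / 0.206) * 1000
HU = 481.6


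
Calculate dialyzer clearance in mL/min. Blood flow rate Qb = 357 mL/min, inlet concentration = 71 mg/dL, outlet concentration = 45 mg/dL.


K = Qb * (Cb_in - Cb_out) / Cb_in
K = 357 * (71 - 45) / 71
K = 130.7 mL/min


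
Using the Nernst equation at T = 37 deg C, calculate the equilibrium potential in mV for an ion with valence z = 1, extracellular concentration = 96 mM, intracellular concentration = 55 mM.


E = (RT/(zF)) * ln(C_out/C_in)
T = 37 + 273.15 = 310.15 K
E = (8.314 * 310.15 / (1 * 96485)) * ln(96/55)
E = 14.89 mV


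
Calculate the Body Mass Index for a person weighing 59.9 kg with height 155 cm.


BMI = weight / height^2
height = 155 cm = 1.55 m
BMI = 59.9 / 1.55^2
BMI = 24.93 kg/m^2


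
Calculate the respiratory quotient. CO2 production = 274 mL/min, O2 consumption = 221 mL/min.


RQ = VCO2 / VO2
RQ = 274 / 221
RQ = 1.24


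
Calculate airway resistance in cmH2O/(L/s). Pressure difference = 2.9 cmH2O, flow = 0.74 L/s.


R = dP / flow
R = 2.9 / 0.74
R = 3.919 cmH2O/(L/s)


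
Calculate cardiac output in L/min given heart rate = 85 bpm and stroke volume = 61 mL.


CO = HR * SV
CO = 85 * 61 / 1000
CO = 5.185 L/min


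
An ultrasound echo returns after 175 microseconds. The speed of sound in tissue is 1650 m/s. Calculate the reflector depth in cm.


depth = c * t / 2
t = 175 us = 1.7500e-04 s
depth = 1650 * 1.7500e-04 / 2
depth = 0.144375 m = 14.4375 cm


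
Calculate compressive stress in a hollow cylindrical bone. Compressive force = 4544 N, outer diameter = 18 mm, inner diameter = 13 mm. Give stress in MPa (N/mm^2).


A = pi*(r_o^2 - r_i^2)
r_o = 9 mm, r_i = 6.5 mm
A = 121.737 mm^2
sigma = F/A = 4544 / 121.737
sigma = 37.33 MPa


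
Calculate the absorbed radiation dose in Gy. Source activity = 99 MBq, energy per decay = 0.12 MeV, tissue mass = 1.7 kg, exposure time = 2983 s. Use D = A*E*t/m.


A = 99 MBq = 9.9000e+07 Bq
E = 0.12 MeV = 1.9224e-14 J
D = A*E*t/m = 9.9000e+07*1.9224e-14*2983/1.7
D = 0.00334 Gy


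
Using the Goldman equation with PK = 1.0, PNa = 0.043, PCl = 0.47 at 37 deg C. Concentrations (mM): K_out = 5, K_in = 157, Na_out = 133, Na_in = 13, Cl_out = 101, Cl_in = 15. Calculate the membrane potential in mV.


Vm = (RT/F)*ln((PK*Ko + PNa*Nao + PCl*Cli)/(PK*Ki + PNa*Nai + PCl*Clo))
Numer = 17.769, Denom = 205.029
Vm = -65.36 mV


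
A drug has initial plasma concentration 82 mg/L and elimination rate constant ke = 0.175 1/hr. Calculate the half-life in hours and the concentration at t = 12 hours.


t_half = ln(2) / ke = 0.693147 / 0.175 = 3.961 hr
C(t) = C0 * exp(-ke*t) = 82 * exp(-0.175*12)
C(12) = 10.04 mg/L


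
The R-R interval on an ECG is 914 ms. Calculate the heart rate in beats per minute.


HR = 60 / RR_interval(s)
RR = 914 ms = 0.914 s
HR = 60 / 0.914 = 65.65 bpm


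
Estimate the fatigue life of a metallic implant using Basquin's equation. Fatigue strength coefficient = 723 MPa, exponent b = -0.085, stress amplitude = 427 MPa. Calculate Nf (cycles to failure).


sigma_a = sigma_f' * (2Nf)^b
2Nf = (sigma_a/sigma_f')^(1/b)
2Nf = (427/723)^(1/-0.085)
2Nf = 490.58114
Nf = 245.3


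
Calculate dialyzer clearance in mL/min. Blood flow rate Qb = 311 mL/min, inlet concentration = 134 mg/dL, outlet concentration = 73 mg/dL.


K = Qb * (Cb_in - Cb_out) / Cb_in
K = 311 * (134 - 73) / 134
K = 141.6 mL/min


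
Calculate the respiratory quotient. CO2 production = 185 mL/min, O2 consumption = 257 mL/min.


RQ = VCO2 / VO2
RQ = 185 / 257
RQ = 0.7198


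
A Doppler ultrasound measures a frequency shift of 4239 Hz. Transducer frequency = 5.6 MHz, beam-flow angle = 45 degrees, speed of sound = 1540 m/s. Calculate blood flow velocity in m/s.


v = fd * c / (2 * f0 * cos(theta))
v = 4239 * 1540 / (2 * 5.6000e+06 * cos(45))
v = 0.8243 m/s


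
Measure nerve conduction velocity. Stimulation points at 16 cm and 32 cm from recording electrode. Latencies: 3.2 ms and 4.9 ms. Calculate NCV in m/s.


Distance = (32 - 16) / 100 = 0.16 m
dt = (4.9 - 3.2) / 1000 = 0.0017 s
NCV = dist / dt = 94.12 m/s


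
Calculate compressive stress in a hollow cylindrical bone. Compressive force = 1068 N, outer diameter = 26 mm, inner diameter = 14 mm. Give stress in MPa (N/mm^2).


A = pi*(r_o^2 - r_i^2)
r_o = 13 mm, r_i = 7 mm
A = 376.991 mm^2
sigma = F/A = 1068 / 376.991
sigma = 2.833 MPa


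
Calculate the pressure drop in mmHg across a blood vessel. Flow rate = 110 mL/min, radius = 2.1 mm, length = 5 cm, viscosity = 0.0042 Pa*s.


dP = 8*mu*L*Q / (pi*r^4)
Q = 110 mL/min = 1.83333e-06 m^3/s
dP = 50.4107 Pa = 50.4107 / 133.322 mmHg = 0.3781 mmHg


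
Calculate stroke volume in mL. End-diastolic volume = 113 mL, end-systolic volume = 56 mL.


SV = EDV - ESV
SV = 113 - 56
SV = 57 mL


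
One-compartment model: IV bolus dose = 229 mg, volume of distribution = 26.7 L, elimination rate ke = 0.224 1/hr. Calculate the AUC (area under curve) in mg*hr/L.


C0 = Dose/Vd = 229/26.7 = 8.57678 mg/L
AUC = C0/ke = 8.57678/0.224
AUC = 38.29 mg*hr/L


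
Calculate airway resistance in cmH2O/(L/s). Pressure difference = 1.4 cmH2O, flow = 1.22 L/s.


R = dP / flow
R = 1.4 / 1.22
R = 1.148 cmH2O/(L/s)


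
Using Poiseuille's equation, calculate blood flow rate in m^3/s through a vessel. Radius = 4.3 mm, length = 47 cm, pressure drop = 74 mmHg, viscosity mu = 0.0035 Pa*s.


Q = pi*r^4*dP / (8*mu*L)
r = 0.0043 m, L = 0.47 m
dP = 74 mmHg = 9865.828 Pa
Q = 8.0520e-04 m^3/s


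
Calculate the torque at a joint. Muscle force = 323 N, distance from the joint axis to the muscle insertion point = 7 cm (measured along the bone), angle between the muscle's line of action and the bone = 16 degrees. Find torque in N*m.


Torque = F * d * sin(theta)   (moment arm = d*sin(theta))
d = 7 cm = 0.07 m
Torque = 323 * 0.07 * sin(16)
Torque = 6.232 N*m


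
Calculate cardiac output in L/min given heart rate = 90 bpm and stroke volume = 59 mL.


CO = HR * SV
CO = 90 * 59 / 1000
CO = 5.31 L/min


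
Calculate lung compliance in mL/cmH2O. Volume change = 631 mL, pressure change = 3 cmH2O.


C = dV / dP
C = 631 / 3
C = 210.3 mL/cmH2O


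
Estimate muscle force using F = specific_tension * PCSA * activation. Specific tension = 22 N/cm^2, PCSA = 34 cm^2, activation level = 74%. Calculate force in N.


F = sigma * PCSA * activation
F = 22 * 34 * 0.74
F = 553.5 N


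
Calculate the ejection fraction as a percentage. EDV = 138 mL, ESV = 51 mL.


SV = EDV - ESV = 138 - 51 = 87 mL
EF = SV/EDV * 100 = 87/138 * 100
EF = 63.04%


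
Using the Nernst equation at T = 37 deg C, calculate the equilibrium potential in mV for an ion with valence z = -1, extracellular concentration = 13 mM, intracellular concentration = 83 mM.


E = (RT/(zF)) * ln(C_out/C_in)
T = 37 + 273.15 = 310.15 K
E = (8.314 * 310.15 / (-1 * 96485)) * ln(13/83)
E = 49.55 mV


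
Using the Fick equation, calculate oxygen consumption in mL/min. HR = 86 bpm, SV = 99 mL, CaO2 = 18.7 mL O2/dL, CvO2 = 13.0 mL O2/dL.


CO = HR*SV = 86*99/1000 = 8.514 L/min
a-v O2 diff = 18.7 - 13.0 = 5.7 mL/dL
VO2 = CO * (CaO2-CvO2) * 10 dL/L
VO2 = 8.514 * 5.7 * 10
VO2 = 485.3 mL/min


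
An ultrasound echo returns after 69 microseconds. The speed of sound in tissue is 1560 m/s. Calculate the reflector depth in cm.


depth = c * t / 2
t = 69 us = 6.9000e-05 s
depth = 1560 * 6.9000e-05 / 2
depth = 0.05382 m = 5.382 cm


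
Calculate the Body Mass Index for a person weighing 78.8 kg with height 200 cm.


BMI = weight / height^2
height = 200 cm = 2 m
BMI = 78.8 / 2^2
BMI = 19.7 kg/m^2


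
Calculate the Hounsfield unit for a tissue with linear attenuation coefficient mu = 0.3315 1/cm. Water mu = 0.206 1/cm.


HU = ((mu_tissue - mu_water) / mu_water) * 1000
HU = ((0.3315 - 0.206) / 0.206) * 1000
HU = 609.2


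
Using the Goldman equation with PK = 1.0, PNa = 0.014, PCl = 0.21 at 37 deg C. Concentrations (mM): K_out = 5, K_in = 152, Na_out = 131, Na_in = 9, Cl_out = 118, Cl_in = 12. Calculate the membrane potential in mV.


Vm = (RT/F)*ln((PK*Ko + PNa*Nao + PCl*Cli)/(PK*Ki + PNa*Nai + PCl*Clo))
Numer = 9.354, Denom = 176.906
Vm = -78.57 mV


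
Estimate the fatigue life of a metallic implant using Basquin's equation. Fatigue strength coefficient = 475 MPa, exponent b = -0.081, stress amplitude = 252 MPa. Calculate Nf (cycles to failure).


sigma_a = sigma_f' * (2Nf)^b
2Nf = (sigma_a/sigma_f')^(1/b)
2Nf = (252/475)^(1/-0.081)
2Nf = 2504.2626
Nf = 1252


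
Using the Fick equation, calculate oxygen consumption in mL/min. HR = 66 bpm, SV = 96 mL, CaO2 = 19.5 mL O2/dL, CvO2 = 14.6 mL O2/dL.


CO = HR*SV = 66*96/1000 = 6.336 L/min
a-v O2 diff = 19.5 - 14.6 = 4.9 mL/dL
VO2 = CO * (CaO2-CvO2) * 10 dL/L
VO2 = 6.336 * 4.9 * 10
VO2 = 310.5 mL/min


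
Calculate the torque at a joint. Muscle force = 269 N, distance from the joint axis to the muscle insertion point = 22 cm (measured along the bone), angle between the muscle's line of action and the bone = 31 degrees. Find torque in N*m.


Torque = F * d * sin(theta)   (moment arm = d*sin(theta))
d = 22 cm = 0.22 m
Torque = 269 * 0.22 * sin(31)
Torque = 30.48 N*m


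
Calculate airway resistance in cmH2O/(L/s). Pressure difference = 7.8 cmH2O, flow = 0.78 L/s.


R = dP / flow
R = 7.8 / 0.78
R = 10 cmH2O/(L/s)


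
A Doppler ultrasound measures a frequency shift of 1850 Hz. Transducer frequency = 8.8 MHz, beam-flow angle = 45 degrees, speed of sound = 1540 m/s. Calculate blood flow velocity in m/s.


v = fd * c / (2 * f0 * cos(theta))
v = 1850 * 1540 / (2 * 8.8000e+06 * cos(45))
v = 0.2289 m/s


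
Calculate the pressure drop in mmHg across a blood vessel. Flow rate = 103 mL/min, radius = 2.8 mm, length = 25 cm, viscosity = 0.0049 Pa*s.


dP = 8*mu*L*Q / (pi*r^4)
Q = 103 mL/min = 1.71667e-06 m^3/s
dP = 87.1226 Pa = 87.1226 / 133.322 mmHg = 0.6535 mmHg


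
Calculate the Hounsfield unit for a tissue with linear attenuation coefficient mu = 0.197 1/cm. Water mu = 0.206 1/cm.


HU = ((mu_tissue - mu_water) / mu_water) * 1000
HU = ((0.197 - 0.206) / 0.206) * 1000
HU = -43.69


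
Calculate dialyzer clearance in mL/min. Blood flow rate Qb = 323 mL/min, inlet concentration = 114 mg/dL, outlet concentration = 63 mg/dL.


K = Qb * (Cb_in - Cb_out) / Cb_in
K = 323 * (114 - 63) / 114
K = 144.5 mL/min


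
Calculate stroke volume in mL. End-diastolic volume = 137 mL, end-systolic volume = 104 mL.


SV = EDV - ESV
SV = 137 - 104
SV = 33 mL


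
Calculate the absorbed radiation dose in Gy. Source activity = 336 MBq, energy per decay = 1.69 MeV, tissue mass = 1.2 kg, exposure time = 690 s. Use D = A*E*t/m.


A = 336 MBq = 3.3600e+08 Bq
E = 1.69 MeV = 2.70738e-13 J
D = A*E*t/m = 3.3600e+08*2.70738e-13*690/1.2
D = 0.05231 Gy


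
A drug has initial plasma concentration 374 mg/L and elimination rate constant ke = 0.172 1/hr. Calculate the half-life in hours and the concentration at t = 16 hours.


t_half = ln(2) / ke = 0.693147 / 0.172 = 4.03 hr
C(t) = C0 * exp(-ke*t) = 374 * exp(-0.172*16)
C(16) = 23.86 mg/L


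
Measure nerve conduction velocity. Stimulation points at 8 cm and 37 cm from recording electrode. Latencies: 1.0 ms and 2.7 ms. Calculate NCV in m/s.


Distance = (37 - 8) / 100 = 0.29 m
dt = (2.7 - 1.0) / 1000 = 0.0017 s
NCV = dist / dt = 170.6 m/s


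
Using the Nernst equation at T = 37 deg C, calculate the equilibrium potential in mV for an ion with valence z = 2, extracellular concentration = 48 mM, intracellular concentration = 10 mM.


E = (RT/(zF)) * ln(C_out/C_in)
T = 37 + 273.15 = 310.15 K
E = (8.314 * 310.15 / (2 * 96485)) * ln(48/10)
E = 20.96 mV


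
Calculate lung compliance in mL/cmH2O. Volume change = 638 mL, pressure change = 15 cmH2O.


C = dV / dP
C = 638 / 15
C = 42.53 mL/cmH2O


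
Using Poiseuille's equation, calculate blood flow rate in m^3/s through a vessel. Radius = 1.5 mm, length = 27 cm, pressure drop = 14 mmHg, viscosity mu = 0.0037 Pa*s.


Q = pi*r^4*dP / (8*mu*L)
r = 0.0015 m, L = 0.27 m
dP = 14 mmHg = 1866.508 Pa
Q = 3.7144e-06 m^3/s


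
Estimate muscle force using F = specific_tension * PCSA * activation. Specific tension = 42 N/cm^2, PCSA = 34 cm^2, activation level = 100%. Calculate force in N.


F = sigma * PCSA * activation
F = 42 * 34 * 1
F = 1428 N


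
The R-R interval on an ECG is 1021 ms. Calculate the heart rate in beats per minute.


HR = 60 / RR_interval(s)
RR = 1021 ms = 1.021 s
HR = 60 / 1.021 = 58.77 bpm


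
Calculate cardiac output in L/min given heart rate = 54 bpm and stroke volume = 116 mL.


CO = HR * SV
CO = 54 * 116 / 1000
CO = 6.264 L/min


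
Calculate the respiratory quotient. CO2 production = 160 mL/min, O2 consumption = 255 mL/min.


RQ = VCO2 / VO2
RQ = 160 / 255
RQ = 0.6275


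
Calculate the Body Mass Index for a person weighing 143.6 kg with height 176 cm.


BMI = weight / height^2
height = 176 cm = 1.76 m
BMI = 143.6 / 1.76^2
BMI = 46.36 kg/m^2


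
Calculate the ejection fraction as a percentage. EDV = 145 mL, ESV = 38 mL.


SV = EDV - ESV = 145 - 38 = 107 mL
EF = SV/EDV * 100 = 107/145 * 100
EF = 73.79%


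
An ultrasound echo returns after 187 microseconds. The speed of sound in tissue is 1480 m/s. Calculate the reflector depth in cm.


depth = c * t / 2
t = 187 us = 1.8700e-04 s
depth = 1480 * 1.8700e-04 / 2
depth = 0.13838 m = 13.838 cm


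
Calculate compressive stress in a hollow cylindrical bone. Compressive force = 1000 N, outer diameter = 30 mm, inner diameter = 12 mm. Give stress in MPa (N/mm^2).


A = pi*(r_o^2 - r_i^2)
r_o = 15 mm, r_i = 6 mm
A = 593.761 mm^2
sigma = F/A = 1000 / 593.761
sigma = 1.684 MPa


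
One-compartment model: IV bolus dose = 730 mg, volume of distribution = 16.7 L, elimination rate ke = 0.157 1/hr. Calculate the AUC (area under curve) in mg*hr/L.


C0 = Dose/Vd = 730/16.7 = 43.7126 mg/L
AUC = C0/ke = 43.7126/0.157
AUC = 278.4 mg*hr/L


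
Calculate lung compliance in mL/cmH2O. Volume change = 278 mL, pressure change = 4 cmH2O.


C = dV / dP
C = 278 / 4
C = 69.5 mL/cmH2O


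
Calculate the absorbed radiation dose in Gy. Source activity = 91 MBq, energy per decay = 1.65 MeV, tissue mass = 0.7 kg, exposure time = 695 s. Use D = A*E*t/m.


A = 91 MBq = 9.1000e+07 Bq
E = 1.65 MeV = 2.6433e-13 J
D = A*E*t/m = 9.1000e+07*2.6433e-13*695/0.7
D = 0.02388 Gy


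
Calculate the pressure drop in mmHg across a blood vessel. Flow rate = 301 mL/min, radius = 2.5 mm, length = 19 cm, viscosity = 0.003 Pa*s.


dP = 8*mu*L*Q / (pi*r^4)
Q = 301 mL/min = 5.01667e-06 m^3/s
dP = 186.411 Pa = 186.411 / 133.322 mmHg = 1.398 mmHg


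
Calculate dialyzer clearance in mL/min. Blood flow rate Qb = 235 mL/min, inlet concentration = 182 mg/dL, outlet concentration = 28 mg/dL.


K = Qb * (Cb_in - Cb_out) / Cb_in
K = 235 * (182 - 28) / 182
K = 198.8 mL/min


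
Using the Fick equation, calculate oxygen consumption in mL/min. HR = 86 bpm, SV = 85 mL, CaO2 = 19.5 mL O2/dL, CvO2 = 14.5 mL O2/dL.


CO = HR*SV = 86*85/1000 = 7.31 L/min
a-v O2 diff = 19.5 - 14.5 = 5 mL/dL
VO2 = CO * (CaO2-CvO2) * 10 dL/L
VO2 = 7.31 * 5 * 10
VO2 = 365.5 mL/min


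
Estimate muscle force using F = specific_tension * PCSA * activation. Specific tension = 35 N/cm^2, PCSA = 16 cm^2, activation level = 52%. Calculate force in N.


F = sigma * PCSA * activation
F = 35 * 16 * 0.52
F = 291.2 N


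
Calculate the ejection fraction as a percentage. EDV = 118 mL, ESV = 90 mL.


SV = EDV - ESV = 118 - 90 = 28 mL
EF = SV/EDV * 100 = 28/118 * 100
EF = 23.73%


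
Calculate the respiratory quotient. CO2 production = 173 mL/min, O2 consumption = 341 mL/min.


RQ = VCO2 / VO2
RQ = 173 / 341
RQ = 0.5073


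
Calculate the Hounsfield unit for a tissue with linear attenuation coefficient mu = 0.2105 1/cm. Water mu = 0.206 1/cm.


HU = ((mu_tissue - mu_water) / mu_water) * 1000
HU = ((0.2105 - 0.206) / 0.206) * 1000
HU = 21.84


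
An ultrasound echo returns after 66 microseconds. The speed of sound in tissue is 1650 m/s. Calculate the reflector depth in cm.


depth = c * t / 2
t = 66 us = 6.6000e-05 s
depth = 1650 * 6.6000e-05 / 2
depth = 0.05445 m = 5.445 cm


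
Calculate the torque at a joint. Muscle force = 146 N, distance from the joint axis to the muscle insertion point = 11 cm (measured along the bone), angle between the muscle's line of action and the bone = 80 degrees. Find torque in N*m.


Torque = F * d * sin(theta)   (moment arm = d*sin(theta))
d = 11 cm = 0.11 m
Torque = 146 * 0.11 * sin(80)
Torque = 15.82 N*m


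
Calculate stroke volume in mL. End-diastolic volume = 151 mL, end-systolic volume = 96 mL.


SV = EDV - ESV
SV = 151 - 96
SV = 55 mL


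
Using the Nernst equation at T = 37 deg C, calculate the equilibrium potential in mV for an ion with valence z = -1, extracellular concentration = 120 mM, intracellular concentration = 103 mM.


E = (RT/(zF)) * ln(C_out/C_in)
T = 37 + 273.15 = 310.15 K
E = (8.314 * 310.15 / (-1 * 96485)) * ln(120/103)
E = -4.083 mV


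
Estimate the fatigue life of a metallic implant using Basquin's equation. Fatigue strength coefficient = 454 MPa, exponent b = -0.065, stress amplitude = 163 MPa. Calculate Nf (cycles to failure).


sigma_a = sigma_f' * (2Nf)^b
2Nf = (sigma_a/sigma_f')^(1/b)
2Nf = (163/454)^(1/-0.065)
2Nf = 6984364.5
Nf = 3.4922e+06


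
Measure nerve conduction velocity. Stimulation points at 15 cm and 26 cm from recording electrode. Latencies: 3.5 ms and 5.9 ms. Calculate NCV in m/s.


Distance = (26 - 15) / 100 = 0.11 m
dt = (5.9 - 3.5) / 1000 = 0.0024 s
NCV = dist / dt = 45.83 m/s


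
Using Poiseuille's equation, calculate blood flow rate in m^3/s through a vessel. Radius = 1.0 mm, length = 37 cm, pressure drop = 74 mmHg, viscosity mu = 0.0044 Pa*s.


Q = pi*r^4*dP / (8*mu*L)
r = 0.001 m, L = 0.37 m
dP = 74 mmHg = 9865.828 Pa
Q = 2.3798e-06 m^3/s


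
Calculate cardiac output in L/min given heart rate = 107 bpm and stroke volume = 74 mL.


CO = HR * SV
CO = 107 * 74 / 1000
CO = 7.918 L/min


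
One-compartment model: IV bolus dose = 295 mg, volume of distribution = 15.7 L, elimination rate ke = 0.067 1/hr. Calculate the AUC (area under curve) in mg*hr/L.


C0 = Dose/Vd = 295/15.7 = 18.7898 mg/L
AUC = C0/ke = 18.7898/0.067
AUC = 280.4 mg*hr/L


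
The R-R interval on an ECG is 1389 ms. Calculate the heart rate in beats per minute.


HR = 60 / RR_interval(s)
RR = 1389 ms = 1.389 s
HR = 60 / 1.389 = 43.2 bpm


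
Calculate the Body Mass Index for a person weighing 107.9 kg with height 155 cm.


BMI = weight / height^2
height = 155 cm = 1.55 m
BMI = 107.9 / 1.55^2
BMI = 44.91 kg/m^2


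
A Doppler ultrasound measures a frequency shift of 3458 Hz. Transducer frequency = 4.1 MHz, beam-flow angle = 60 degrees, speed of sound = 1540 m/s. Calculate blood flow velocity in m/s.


v = fd * c / (2 * f0 * cos(theta))
v = 3458 * 1540 / (2 * 4.1000e+06 * cos(60))
v = 1.299 m/s


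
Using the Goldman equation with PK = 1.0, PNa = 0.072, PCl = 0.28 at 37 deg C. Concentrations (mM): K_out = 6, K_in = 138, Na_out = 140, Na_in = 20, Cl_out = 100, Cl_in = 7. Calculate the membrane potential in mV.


Vm = (RT/F)*ln((PK*Ko + PNa*Nao + PCl*Cli)/(PK*Ki + PNa*Nai + PCl*Clo))
Numer = 18.04, Denom = 167.44
Vm = -59.54 mV


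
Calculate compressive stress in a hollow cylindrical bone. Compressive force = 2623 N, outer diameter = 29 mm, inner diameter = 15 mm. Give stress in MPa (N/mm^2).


A = pi*(r_o^2 - r_i^2)
r_o = 14.5 mm, r_i = 7.5 mm
A = 483.805 mm^2
sigma = F/A = 2623 / 483.805
sigma = 5.422 MPa


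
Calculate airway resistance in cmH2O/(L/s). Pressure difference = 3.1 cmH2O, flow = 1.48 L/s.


R = dP / flow
R = 3.1 / 1.48
R = 2.095 cmH2O/(L/s)


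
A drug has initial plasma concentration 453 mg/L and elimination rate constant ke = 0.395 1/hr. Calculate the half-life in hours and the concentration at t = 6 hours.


t_half = ln(2) / ke = 0.693147 / 0.395 = 1.755 hr
C(t) = C0 * exp(-ke*t) = 453 * exp(-0.395*6)
C(6) = 42.35 mg/L


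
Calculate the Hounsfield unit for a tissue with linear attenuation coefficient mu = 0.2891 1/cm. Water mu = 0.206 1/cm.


HU = ((mu_tissue - mu_water) / mu_water) * 1000
HU = ((0.2891 - 0.206) / 0.206) * 1000
HU = 403.4


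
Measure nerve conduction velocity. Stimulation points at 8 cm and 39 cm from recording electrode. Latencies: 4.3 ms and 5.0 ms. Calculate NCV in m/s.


Distance = (39 - 8) / 100 = 0.31 m
dt = (5.0 - 4.3) / 1000 = 7.0000e-04 s
NCV = dist / dt = 442.9 m/s


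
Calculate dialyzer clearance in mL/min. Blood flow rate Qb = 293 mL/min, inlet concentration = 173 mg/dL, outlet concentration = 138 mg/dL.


K = Qb * (Cb_in - Cb_out) / Cb_in
K = 293 * (173 - 138) / 173
K = 59.28 mL/min


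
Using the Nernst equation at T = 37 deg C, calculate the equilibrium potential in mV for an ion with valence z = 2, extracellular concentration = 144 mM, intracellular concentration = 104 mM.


E = (RT/(zF)) * ln(C_out/C_in)
T = 37 + 273.15 = 310.15 K
E = (8.314 * 310.15 / (2 * 96485)) * ln(144/104)
E = 4.348 mV


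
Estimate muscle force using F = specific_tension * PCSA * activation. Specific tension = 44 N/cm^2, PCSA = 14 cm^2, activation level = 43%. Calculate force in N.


F = sigma * PCSA * activation
F = 44 * 14 * 0.43
F = 264.9 N


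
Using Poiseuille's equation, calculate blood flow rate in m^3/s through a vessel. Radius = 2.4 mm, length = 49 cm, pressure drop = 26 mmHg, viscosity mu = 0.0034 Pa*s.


Q = pi*r^4*dP / (8*mu*L)
r = 0.0024 m, L = 0.49 m
dP = 26 mmHg = 3466.372 Pa
Q = 2.7108e-05 m^3/s


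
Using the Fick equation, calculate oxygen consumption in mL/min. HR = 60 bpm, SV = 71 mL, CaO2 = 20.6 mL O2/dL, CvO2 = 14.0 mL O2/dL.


CO = HR*SV = 60*71/1000 = 4.26 L/min
a-v O2 diff = 20.6 - 14.0 = 6.6 mL/dL
VO2 = CO * (CaO2-CvO2) * 10 dL/L
VO2 = 4.26 * 6.6 * 10
VO2 = 281.2 mL/min


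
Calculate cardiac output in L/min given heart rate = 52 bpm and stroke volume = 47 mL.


CO = HR * SV
CO = 52 * 47 / 1000
CO = 2.444 L/min


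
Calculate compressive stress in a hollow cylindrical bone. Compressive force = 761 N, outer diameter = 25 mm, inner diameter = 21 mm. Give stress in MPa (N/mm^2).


A = pi*(r_o^2 - r_i^2)
r_o = 12.5 mm, r_i = 10.5 mm
A = 144.513 mm^2
sigma = F/A = 761 / 144.513
sigma = 5.266 MPa


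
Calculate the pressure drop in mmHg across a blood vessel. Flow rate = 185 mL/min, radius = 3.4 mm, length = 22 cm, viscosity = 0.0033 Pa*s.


dP = 8*mu*L*Q / (pi*r^4)
Q = 185 mL/min = 3.08333e-06 m^3/s
dP = 42.6561 Pa = 42.6561 / 133.322 mmHg = 0.3199 mmHg


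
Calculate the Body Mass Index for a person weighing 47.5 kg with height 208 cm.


BMI = weight / height^2
height = 208 cm = 2.08 m
BMI = 47.5 / 2.08^2
BMI = 10.98 kg/m^2


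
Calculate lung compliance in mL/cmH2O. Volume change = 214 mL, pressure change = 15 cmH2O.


C = dV / dP
C = 214 / 15
C = 14.27 mL/cmH2O


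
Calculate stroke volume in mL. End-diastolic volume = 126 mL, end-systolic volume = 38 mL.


SV = EDV - ESV
SV = 126 - 38
SV = 88 mL


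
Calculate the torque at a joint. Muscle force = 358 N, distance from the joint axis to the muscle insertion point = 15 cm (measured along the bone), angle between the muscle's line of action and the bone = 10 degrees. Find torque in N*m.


Torque = F * d * sin(theta)   (moment arm = d*sin(theta))
d = 15 cm = 0.15 m
Torque = 358 * 0.15 * sin(10)
Torque = 9.325 N*m


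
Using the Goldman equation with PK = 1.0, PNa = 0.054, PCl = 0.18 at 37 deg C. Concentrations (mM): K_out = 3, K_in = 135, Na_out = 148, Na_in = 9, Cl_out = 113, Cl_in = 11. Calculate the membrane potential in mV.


Vm = (RT/F)*ln((PK*Ko + PNa*Nao + PCl*Cli)/(PK*Ki + PNa*Nai + PCl*Clo))
Numer = 12.972, Denom = 155.826
Vm = -66.44 mV


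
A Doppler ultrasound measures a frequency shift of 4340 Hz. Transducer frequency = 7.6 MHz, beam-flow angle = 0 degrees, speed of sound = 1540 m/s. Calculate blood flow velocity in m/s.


v = fd * c / (2 * f0 * cos(theta))
v = 4340 * 1540 / (2 * 7.6000e+06 * cos(0))
v = 0.4397 m/s


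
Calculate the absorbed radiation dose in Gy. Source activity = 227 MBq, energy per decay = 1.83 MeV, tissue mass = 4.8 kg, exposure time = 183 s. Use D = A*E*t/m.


A = 227 MBq = 2.2700e+08 Bq
E = 1.83 MeV = 2.93166e-13 J
D = A*E*t/m = 2.2700e+08*2.93166e-13*183/4.8
D = 0.002537 Gy


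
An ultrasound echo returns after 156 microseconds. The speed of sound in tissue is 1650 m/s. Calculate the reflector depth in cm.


depth = c * t / 2
t = 156 us = 1.5600e-04 s
depth = 1650 * 1.5600e-04 / 2
depth = 0.1287 m = 12.87 cm


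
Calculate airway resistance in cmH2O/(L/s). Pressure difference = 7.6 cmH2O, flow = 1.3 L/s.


R = dP / flow
R = 7.6 / 1.3
R = 5.846 cmH2O/(L/s)


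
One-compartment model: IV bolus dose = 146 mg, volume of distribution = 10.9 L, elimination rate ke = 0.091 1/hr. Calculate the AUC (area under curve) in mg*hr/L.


C0 = Dose/Vd = 146/10.9 = 13.3945 mg/L
AUC = C0/ke = 13.3945/0.091
AUC = 147.2 mg*hr/L


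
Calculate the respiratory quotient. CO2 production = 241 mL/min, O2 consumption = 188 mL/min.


RQ = VCO2 / VO2
RQ = 241 / 188
RQ = 1.282


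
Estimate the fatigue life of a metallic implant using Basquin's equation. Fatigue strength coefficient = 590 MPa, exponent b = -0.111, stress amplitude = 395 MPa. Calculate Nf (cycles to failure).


sigma_a = sigma_f' * (2Nf)^b
2Nf = (sigma_a/sigma_f')^(1/b)
2Nf = (395/590)^(1/-0.111)
2Nf = 37.141899
Nf = 18.57


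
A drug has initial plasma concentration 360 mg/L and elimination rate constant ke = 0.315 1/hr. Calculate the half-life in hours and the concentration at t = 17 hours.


t_half = ln(2) / ke = 0.693147 / 0.315 = 2.2 hr
C(t) = C0 * exp(-ke*t) = 360 * exp(-0.315*17)
C(17) = 1.701 mg/L


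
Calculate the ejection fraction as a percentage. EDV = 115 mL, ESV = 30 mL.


SV = EDV - ESV = 115 - 30 = 85 mL
EF = SV/EDV * 100 = 85/115 * 100
EF = 73.91%


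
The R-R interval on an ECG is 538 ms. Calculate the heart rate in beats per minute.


HR = 60 / RR_interval(s)
RR = 538 ms = 0.538 s
HR = 60 / 0.538 = 111.5 bpm


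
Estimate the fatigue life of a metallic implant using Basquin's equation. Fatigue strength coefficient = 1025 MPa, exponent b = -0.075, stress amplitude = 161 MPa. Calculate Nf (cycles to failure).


sigma_a = sigma_f' * (2Nf)^b
2Nf = (sigma_a/sigma_f')^(1/b)
2Nf = (161/1025)^(1/-0.075)
2Nf = 5.2316642e+10
Nf = 2.6158e+10


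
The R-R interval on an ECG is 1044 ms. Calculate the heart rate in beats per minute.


HR = 60 / RR_interval(s)
RR = 1044 ms = 1.044 s
HR = 60 / 1.044 = 57.47 bpm


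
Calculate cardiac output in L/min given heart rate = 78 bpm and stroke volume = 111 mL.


CO = HR * SV
CO = 78 * 111 / 1000
CO = 8.658 L/min


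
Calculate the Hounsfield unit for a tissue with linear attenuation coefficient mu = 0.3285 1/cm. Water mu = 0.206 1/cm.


HU = ((mu_tissue - mu_water) / mu_water) * 1000
HU = ((0.3285 - 0.206) / 0.206) * 1000
HU = 594.7


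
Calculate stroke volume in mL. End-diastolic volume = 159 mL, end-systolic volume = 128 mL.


SV = EDV - ESV
SV = 159 - 128
SV = 31 mL


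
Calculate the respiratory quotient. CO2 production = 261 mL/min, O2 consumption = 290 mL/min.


RQ = VCO2 / VO2
RQ = 261 / 290
RQ = 0.9


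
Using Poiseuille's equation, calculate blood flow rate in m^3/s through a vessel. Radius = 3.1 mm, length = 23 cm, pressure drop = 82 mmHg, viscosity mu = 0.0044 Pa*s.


Q = pi*r^4*dP / (8*mu*L)
r = 0.0031 m, L = 0.23 m
dP = 82 mmHg = 10932.404 Pa
Q = 3.9178e-04 m^3/s


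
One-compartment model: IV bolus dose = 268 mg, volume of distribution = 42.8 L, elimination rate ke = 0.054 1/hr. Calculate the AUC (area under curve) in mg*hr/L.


C0 = Dose/Vd = 268/42.8 = 6.26168 mg/L
AUC = C0/ke = 6.26168/0.054
AUC = 116 mg*hr/L


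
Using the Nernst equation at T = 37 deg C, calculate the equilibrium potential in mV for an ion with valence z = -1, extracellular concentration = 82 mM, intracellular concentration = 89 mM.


E = (RT/(zF)) * ln(C_out/C_in)
T = 37 + 273.15 = 310.15 K
E = (8.314 * 310.15 / (-1 * 96485)) * ln(82/89)
E = 2.189 mV


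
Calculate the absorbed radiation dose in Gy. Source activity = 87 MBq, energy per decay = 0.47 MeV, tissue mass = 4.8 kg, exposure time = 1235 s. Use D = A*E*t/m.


A = 87 MBq = 8.7000e+07 Bq
E = 0.47 MeV = 7.5294e-14 J
D = A*E*t/m = 8.7000e+07*7.5294e-14*1235/4.8
D = 0.001685 Gy


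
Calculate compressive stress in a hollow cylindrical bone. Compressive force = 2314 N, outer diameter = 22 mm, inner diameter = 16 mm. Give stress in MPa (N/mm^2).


A = pi*(r_o^2 - r_i^2)
r_o = 11 mm, r_i = 8 mm
A = 179.071 mm^2
sigma = F/A = 2314 / 179.071
sigma = 12.92 MPa


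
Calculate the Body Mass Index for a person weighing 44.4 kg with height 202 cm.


BMI = weight / height^2
height = 202 cm = 2.02 m
BMI = 44.4 / 2.02^2
BMI = 10.88 kg/m^2


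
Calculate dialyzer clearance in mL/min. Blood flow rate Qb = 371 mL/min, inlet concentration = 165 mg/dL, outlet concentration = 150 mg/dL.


K = Qb * (Cb_in - Cb_out) / Cb_in
K = 371 * (165 - 150) / 165
K = 33.73 mL/min


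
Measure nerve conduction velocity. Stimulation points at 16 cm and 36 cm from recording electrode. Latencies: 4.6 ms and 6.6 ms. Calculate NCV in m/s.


Distance = (36 - 16) / 100 = 0.2 m
dt = (6.6 - 4.6) / 1000 = 0.002 s
NCV = dist / dt = 100 m/s


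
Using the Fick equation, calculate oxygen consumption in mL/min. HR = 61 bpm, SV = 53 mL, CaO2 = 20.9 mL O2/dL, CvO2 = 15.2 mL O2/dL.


CO = HR*SV = 61*53/1000 = 3.233 L/min
a-v O2 diff = 20.9 - 15.2 = 5.7 mL/dL
VO2 = CO * (CaO2-CvO2) * 10 dL/L
VO2 = 3.233 * 5.7 * 10
VO2 = 184.3 mL/min


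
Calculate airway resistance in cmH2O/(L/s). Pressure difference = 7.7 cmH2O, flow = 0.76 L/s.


R = dP / flow
R = 7.7 / 0.76
R = 10.13 cmH2O/(L/s)


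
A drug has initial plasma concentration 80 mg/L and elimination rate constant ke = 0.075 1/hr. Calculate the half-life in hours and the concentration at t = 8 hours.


t_half = ln(2) / ke = 0.693147 / 0.075 = 9.242 hr
C(t) = C0 * exp(-ke*t) = 80 * exp(-0.075*8)
C(8) = 43.9 mg/L


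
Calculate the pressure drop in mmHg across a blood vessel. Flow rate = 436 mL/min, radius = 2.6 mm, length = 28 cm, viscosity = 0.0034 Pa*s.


dP = 8*mu*L*Q / (pi*r^4)
Q = 436 mL/min = 7.26667e-06 m^3/s
dP = 385.495 Pa = 385.495 / 133.322 mmHg = 2.891 mmHg


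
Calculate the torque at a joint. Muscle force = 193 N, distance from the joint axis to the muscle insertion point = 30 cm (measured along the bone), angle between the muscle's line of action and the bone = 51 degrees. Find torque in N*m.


Torque = F * d * sin(theta)   (moment arm = d*sin(theta))
d = 30 cm = 0.3 m
Torque = 193 * 0.3 * sin(51)
Torque = 45 N*m


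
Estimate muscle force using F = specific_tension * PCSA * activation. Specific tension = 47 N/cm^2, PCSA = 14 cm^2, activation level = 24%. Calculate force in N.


F = sigma * PCSA * activation
F = 47 * 14 * 0.24
F = 157.9 N


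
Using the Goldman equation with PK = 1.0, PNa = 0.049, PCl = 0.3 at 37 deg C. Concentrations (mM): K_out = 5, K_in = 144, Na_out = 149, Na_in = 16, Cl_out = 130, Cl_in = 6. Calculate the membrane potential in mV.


Vm = (RT/F)*ln((PK*Ko + PNa*Nao + PCl*Cli)/(PK*Ki + PNa*Nai + PCl*Clo))
Numer = 14.101, Denom = 183.784
Vm = -68.62 mV


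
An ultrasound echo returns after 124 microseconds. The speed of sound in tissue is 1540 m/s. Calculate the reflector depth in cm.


depth = c * t / 2
t = 124 us = 1.2400e-04 s
depth = 1540 * 1.2400e-04 / 2
depth = 0.09548 m = 9.548 cm


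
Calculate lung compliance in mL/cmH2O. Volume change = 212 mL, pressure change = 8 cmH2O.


C = dV / dP
C = 212 / 8
C = 26.5 mL/cmH2O


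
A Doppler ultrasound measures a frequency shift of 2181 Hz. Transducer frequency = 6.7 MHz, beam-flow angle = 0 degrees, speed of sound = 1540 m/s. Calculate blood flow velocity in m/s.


v = fd * c / (2 * f0 * cos(theta))
v = 2181 * 1540 / (2 * 6.7000e+06 * cos(0))
v = 0.2507 m/s


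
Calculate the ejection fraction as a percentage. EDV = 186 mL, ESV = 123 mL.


SV = EDV - ESV = 186 - 123 = 63 mL
EF = SV/EDV * 100 = 63/186 * 100
EF = 33.87%


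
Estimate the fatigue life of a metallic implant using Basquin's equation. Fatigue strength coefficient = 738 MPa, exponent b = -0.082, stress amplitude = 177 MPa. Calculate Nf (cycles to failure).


sigma_a = sigma_f' * (2Nf)^b
2Nf = (sigma_a/sigma_f')^(1/b)
2Nf = (177/738)^(1/-0.082)
2Nf = 36474468
Nf = 1.8237e+07
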